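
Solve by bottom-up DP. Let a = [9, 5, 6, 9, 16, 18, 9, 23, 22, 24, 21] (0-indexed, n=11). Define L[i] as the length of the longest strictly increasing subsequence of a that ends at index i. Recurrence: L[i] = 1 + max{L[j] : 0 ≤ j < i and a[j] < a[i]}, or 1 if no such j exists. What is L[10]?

6

   i    0    1    2    3    4    5    6    7    8    9   10
a[i]    9    5    6    9   16   18    9   23   22   24   21
L[i]    1    1    2    3    4    5    3    6    6    7    6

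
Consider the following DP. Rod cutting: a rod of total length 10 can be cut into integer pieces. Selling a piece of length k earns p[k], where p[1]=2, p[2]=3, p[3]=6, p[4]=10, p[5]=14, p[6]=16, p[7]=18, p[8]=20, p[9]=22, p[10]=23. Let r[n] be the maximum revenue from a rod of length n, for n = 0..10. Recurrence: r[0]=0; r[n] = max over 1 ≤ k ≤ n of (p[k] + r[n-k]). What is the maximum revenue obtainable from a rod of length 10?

   n    0    1    2    3    4    5    6    7    8    9   10
r[n]    0    2    4    6   10   14   16   18   20   24   28

28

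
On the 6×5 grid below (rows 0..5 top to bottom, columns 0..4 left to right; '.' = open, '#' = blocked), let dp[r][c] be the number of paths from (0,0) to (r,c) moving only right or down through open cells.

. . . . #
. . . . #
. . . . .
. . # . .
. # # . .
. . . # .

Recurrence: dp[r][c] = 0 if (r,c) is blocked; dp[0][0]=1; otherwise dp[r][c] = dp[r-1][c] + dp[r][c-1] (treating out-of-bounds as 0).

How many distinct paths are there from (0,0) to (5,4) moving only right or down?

r\c   0   1   2   3   4
  0   1   1   1   1   0
  1   1   2   3   4   0
  2   1   3   6  10  10
  3   1   4   0  10  20
  4   1   0   0  10  30
  5   1   1   1   0  30

30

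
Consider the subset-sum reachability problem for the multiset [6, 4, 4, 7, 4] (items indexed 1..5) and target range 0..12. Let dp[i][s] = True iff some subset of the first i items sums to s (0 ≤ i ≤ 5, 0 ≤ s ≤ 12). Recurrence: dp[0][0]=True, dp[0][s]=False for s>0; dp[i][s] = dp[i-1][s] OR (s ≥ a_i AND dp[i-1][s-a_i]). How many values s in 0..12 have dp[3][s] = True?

i\s   0   1   2   3   4   5   6   7   8   9  10  11  12
  0   T   F   F   F   F   F   F   F   F   F   F   F   F
  1   T   F   F   F   F   F   T   F   F   F   F   F   F
  2   T   F   F   F   T   F   T   F   F   F   T   F   F
  3   T   F   F   F   T   F   T   F   T   F   T   F   F
  4   T   F   F   F   T   F   T   T   T   F   T   T   F
  5   T   F   F   F   T   F   T   T   T   F   T   T   T

5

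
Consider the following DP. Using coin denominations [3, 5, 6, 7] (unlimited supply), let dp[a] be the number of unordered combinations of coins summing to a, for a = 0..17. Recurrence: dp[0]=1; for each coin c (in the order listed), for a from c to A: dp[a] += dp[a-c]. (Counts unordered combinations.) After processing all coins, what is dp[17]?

after  coin     0     1     2     3     4     5     6     7     8     9    10    11    12    13    14    15    16    17
          3     1     0     0     1     0     0     1     0     0     1     0     0     1     0     0     1     0     0
          5     1     0     0     1     0     1     1     0     1     1     1     1     1     1     1     2     1     1
          6     1     0     0     1     0     1     2     0     1     2     1     2     3     1     2     4     2     3
          7     1     0     0     1     0     1     2     1     1     2     2     2     4     3     3     5     4     5

5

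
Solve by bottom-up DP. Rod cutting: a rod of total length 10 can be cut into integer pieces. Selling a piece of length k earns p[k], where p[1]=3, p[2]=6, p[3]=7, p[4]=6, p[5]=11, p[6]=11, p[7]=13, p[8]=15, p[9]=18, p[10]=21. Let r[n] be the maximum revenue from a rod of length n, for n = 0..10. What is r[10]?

   n    0    1    2    3    4    5    6    7    8    9   10
r[n]    0    3    6    9   12   15   18   21   24   27   30

30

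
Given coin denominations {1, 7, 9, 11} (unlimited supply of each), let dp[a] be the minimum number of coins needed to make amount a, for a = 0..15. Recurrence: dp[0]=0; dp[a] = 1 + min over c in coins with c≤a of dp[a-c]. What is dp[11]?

1

 a  0  1  2  3  4  5  6  7  8  9 10 11 12 13 14 15
dp  0  1  2  3  4  5  6  1  2  1  2  1  2  3  2  3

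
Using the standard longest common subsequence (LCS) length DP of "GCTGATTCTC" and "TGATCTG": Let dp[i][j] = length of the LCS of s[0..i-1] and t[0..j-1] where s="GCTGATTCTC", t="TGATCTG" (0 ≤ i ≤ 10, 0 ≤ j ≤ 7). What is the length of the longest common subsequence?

   ''  T  G  A  T  C  T  G
''  0  0  0  0  0  0  0  0
 G  0  0  1  1  1  1  1  1
 C  0  0  1  1  1  2  2  2
 T  0  1  1  1  2  2  3  3
 G  0  1  2  2  2  2  3  4
 A  0  1  2  3  3  3  3  4
 T  0  1  2  3  4  4  4  4
 T  0  1  2  3  4  4  5  5
 C  0  1  2  3  4  5  5  5
 T  0  1  2  3  4  5  6  6
 C  0  1  2  3  4  5  6  6

6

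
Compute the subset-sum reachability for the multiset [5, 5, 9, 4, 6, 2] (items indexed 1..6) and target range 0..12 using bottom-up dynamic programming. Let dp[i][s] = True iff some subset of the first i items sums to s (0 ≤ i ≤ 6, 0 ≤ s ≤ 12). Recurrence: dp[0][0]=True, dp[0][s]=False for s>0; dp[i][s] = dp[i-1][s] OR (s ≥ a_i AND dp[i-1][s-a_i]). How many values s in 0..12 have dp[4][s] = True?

i\s   0   1   2   3   4   5   6   7   8   9  10  11  12
  0   T   F   F   F   F   F   F   F   F   F   F   F   F
  1   T   F   F   F   F   T   F   F   F   F   F   F   F
  2   T   F   F   F   F   T   F   F   F   F   T   F   F
  3   T   F   F   F   F   T   F   F   F   T   T   F   F
  4   T   F   F   F   T   T   F   F   F   T   T   F   F
  5   T   F   F   F   T   T   T   F   F   T   T   T   F
  6   T   F   T   F   T   T   T   T   T   T   T   T   T

5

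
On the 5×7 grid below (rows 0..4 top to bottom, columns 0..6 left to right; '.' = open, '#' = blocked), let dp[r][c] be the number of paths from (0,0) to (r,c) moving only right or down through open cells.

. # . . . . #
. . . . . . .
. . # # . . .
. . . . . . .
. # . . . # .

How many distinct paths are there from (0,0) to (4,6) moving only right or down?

r\c   0   1   2   3   4   5   6
  0   1   0   0   0   0   0   0
  1   1   1   1   1   1   1   1
  2   1   2   0   0   1   2   3
  3   1   3   3   3   4   6   9
  4   1   0   3   6  10   0   9

9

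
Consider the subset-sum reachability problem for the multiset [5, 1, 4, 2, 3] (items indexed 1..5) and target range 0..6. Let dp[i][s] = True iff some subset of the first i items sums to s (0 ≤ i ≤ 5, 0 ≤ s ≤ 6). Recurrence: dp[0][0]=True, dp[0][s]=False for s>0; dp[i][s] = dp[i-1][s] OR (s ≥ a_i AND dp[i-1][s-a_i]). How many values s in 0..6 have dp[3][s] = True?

5

i\s   0   1   2   3   4   5   6
  0   T   F   F   F   F   F   F
  1   T   F   F   F   F   T   F
  2   T   T   F   F   F   T   T
  3   T   T   F   F   T   T   T
  4   T   T   T   T   T   T   T
  5   T   T   T   T   T   T   T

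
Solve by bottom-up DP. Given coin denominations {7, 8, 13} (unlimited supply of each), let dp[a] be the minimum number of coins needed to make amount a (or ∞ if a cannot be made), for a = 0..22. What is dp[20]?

 a  0  1  2  3  4  5  6  7  8  9 10 11 12 13 14 15 16 17 18 19 20 21 22
dp  0  -  -  -  -  -  -  1  1  -  -  -  -  1  2  2  2  -  -  -  2  2  3
(- denotes ∞ / unreachable)

2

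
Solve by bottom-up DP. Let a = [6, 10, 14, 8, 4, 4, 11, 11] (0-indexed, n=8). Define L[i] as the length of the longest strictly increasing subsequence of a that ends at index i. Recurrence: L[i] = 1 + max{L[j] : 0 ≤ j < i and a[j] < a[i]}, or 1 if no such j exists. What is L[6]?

3

   i    0    1    2    3    4    5    6    7
a[i]    6   10   14    8    4    4   11   11
L[i]    1    2    3    2    1    1    3    3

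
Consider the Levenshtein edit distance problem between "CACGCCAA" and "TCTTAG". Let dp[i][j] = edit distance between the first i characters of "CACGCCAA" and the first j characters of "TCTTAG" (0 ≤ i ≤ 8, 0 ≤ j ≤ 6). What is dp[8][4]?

7

   ''  T  C  T  T  A  G
''  0  1  2  3  4  5  6
 C  1  1  1  2  3  4  5
 A  2  2  2  2  3  3  4
 C  3  3  2  3  3  4  4
 G  4  4  3  3  4  4  4
 C  5  5  4  4  4  5  5
 C  6  6  5  5  5  5  6
 A  7  7  6  6  6  5  6
 A  8  8  7  7  7  6  6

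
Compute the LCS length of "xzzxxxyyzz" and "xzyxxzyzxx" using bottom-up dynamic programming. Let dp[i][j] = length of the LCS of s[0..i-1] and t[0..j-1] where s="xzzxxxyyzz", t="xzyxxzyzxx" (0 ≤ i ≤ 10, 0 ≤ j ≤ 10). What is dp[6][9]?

   ''  x  z  y  x  x  z  y  z  x  x
''  0  0  0  0  0  0  0  0  0  0  0
 x  0  1  1  1  1  1  1  1  1  1  1
 z  0  1  2  2  2  2  2  2  2  2  2
 z  0  1  2  2  2  2  3  3  3  3  3
 x  0  1  2  2  3  3  3  3  3  4  4
 x  0  1  2  2  3  4  4  4  4  4  5
 x  0  1  2  2  3  4  4  4  4  5  5
 y  0  1  2  3  3  4  4  5  5  5  5
 y  0  1  2  3  3  4  4  5  5  5  5
 z  0  1  2  3  3  4  5  5  6  6  6
 z  0  1  2  3  3  4  5  5  6  6  6

5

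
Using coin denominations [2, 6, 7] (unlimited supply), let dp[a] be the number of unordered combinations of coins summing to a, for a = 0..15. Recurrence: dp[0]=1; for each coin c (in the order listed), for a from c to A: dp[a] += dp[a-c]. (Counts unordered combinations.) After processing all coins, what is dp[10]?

after  coin     0     1     2     3     4     5     6     7     8     9    10    11    12    13    14    15
          2     1     0     1     0     1     0     1     0     1     0     1     0     1     0     1     0
          6     1     0     1     0     1     0     2     0     2     0     2     0     3     0     3     0
          7     1     0     1     0     1     0     2     1     2     1     2     1     3     2     4     2

2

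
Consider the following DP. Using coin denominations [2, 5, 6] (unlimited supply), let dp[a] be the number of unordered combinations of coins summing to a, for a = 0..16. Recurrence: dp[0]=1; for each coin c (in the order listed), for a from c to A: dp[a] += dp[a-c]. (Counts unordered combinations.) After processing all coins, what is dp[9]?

1

after  coin     0     1     2     3     4     5     6     7     8     9    10    11    12    13    14    15    16
          2     1     0     1     0     1     0     1     0     1     0     1     0     1     0     1     0     1
          5     1     0     1     0     1     1     1     1     1     1     2     1     2     1     2     2     2
          6     1     0     1     0     1     1     2     1     2     1     3     2     4     2     4     3     5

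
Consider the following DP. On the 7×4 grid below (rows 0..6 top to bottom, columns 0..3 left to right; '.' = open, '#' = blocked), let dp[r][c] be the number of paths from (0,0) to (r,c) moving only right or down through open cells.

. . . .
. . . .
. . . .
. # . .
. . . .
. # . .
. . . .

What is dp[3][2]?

r\c   0   1   2   3
  0   1   1   1   1
  1   1   2   3   4
  2   1   3   6  10
  3   1   0   6  16
  4   1   1   7  23
  5   1   0   7  30
  6   1   1   8  38

6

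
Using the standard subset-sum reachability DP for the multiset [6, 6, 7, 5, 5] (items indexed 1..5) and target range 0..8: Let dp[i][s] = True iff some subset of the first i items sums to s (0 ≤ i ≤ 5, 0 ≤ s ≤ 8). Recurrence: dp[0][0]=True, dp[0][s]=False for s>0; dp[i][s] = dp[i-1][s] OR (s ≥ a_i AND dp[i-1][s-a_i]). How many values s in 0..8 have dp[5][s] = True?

4

i\s   0   1   2   3   4   5   6   7   8
  0   T   F   F   F   F   F   F   F   F
  1   T   F   F   F   F   F   T   F   F
  2   T   F   F   F   F   F   T   F   F
  3   T   F   F   F   F   F   T   T   F
  4   T   F   F   F   F   T   T   T   F
  5   T   F   F   F   F   T   T   T   F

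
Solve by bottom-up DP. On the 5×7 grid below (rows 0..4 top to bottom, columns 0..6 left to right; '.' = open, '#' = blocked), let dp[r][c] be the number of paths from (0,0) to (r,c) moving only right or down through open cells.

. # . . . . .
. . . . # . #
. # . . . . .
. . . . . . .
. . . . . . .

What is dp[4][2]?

r\c   0   1   2   3   4   5   6
  0   1   0   0   0   0   0   0
  1   1   1   1   1   0   0   0
  2   1   0   1   2   2   2   2
  3   1   1   2   4   6   8  10
  4   1   2   4   8  14  22  32

4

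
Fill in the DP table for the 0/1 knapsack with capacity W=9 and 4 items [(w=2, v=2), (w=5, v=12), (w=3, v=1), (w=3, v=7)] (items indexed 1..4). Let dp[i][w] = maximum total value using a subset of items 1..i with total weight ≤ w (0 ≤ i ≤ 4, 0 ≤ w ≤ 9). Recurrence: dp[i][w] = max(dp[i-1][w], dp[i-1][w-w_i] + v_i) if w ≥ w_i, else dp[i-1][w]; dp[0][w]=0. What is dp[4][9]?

19

i\w   0   1   2   3   4   5   6   7   8   9
  0   0   0   0   0   0   0   0   0   0   0
  1   0   0   2   2   2   2   2   2   2   2
  2   0   0   2   2   2  12  12  14  14  14
  3   0   0   2   2   2  12  12  14  14  14
  4   0   0   2   7   7  12  12  14  19  19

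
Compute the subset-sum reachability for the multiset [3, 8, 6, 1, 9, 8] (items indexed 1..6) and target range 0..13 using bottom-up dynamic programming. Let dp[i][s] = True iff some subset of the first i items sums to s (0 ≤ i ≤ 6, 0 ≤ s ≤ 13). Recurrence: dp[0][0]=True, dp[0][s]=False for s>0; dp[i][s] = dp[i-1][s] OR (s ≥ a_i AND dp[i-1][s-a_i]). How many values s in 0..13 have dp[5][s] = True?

12

i\s   0   1   2   3   4   5   6   7   8   9  10  11  12  13
  0   T   F   F   F   F   F   F   F   F   F   F   F   F   F
  1   T   F   F   T   F   F   F   F   F   F   F   F   F   F
  2   T   F   F   T   F   F   F   F   T   F   F   T   F   F
  3   T   F   F   T   F   F   T   F   T   T   F   T   F   F
  4   T   T   F   T   T   F   T   T   T   T   T   T   T   F
  5   T   T   F   T   T   F   T   T   T   T   T   T   T   T
  6   T   T   F   T   T   F   T   T   T   T   T   T   T   T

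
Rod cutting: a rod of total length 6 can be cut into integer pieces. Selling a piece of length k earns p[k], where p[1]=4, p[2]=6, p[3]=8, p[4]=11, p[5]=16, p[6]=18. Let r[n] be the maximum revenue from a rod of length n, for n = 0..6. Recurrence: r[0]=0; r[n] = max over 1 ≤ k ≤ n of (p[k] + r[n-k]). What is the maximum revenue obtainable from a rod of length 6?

24

   n    0    1    2    3    4    5    6
r[n]    0    4    8   12   16   20   24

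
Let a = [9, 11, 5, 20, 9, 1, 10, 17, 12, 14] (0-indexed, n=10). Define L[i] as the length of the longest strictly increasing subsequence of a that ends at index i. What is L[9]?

   i    0    1    2    3    4    5    6    7    8    9
a[i]    9   11    5   20    9    1   10   17   12   14
L[i]    1    2    1    3    2    1    3    4    4    5

5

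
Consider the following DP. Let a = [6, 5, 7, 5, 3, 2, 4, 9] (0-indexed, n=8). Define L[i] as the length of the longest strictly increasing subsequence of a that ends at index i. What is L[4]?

   i    0    1    2    3    4    5    6    7
a[i]    6    5    7    5    3    2    4    9
L[i]    1    1    2    1    1    1    2    3

1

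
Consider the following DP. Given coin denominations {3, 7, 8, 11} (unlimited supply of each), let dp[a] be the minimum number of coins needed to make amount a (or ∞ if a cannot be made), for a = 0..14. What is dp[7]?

 a  0  1  2  3  4  5  6  7  8  9 10 11 12 13 14
dp  0  -  -  1  -  -  2  1  1  3  2  1  4  3  2
(- denotes ∞ / unreachable)

1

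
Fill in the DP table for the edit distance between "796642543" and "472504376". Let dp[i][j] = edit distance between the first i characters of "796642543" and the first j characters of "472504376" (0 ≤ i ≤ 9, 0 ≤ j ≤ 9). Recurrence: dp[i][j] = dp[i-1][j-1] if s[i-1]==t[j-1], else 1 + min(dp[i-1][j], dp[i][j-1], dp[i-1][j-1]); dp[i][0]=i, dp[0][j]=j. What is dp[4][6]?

   ''  4  7  2  5  0  4  3  7  6
''  0  1  2  3  4  5  6  7  8  9
 7  1  1  1  2  3  4  5  6  7  8
 9  2  2  2  2  3  4  5  6  7  8
 6  3  3  3  3  3  4  5  6  7  7
 6  4  4  4  4  4  4  5  6  7  7
 4  5  4  5  5  5  5  4  5  6  7
 2  6  5  5  5  6  6  5  5  6  7
 5  7  6  6  6  5  6  6  6  6  7
 4  8  7  7  7  6  6  6  7  7  7
 3  9  8  8  8  7  7  7  6  7  8

5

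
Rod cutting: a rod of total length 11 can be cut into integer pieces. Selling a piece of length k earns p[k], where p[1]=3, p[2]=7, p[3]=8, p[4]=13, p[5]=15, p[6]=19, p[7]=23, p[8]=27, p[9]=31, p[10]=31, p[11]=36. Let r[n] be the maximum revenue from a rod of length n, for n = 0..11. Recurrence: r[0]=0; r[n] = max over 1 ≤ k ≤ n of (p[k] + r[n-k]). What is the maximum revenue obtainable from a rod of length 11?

   n    0    1    2    3    4    5    6    7    8    9   10   11
r[n]    0    3    7   10   14   17   21   24   28   31   35   38

38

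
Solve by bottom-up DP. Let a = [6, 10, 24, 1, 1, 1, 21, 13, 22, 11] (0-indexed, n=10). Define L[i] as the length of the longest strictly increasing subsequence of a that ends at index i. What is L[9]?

3

   i    0    1    2    3    4    5    6    7    8    9
a[i]    6   10   24    1    1    1   21   13   22   11
L[i]    1    2    3    1    1    1    3    3    4    3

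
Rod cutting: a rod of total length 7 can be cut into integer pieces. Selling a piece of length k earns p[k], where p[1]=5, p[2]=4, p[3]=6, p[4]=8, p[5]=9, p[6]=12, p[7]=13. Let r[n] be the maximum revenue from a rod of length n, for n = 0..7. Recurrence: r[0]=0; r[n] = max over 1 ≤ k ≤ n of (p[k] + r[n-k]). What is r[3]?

15

   n    0    1    2    3    4    5    6    7
r[n]    0    5   10   15   20   25   30   35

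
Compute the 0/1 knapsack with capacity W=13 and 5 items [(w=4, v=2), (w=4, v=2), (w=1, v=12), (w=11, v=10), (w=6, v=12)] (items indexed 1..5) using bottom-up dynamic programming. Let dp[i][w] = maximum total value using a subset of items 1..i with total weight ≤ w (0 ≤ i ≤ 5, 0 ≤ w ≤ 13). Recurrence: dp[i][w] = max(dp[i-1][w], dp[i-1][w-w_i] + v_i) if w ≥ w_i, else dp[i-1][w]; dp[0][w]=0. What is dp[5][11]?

26

i\w   0   1   2   3   4   5   6   7   8   9  10  11  12  13
  0   0   0   0   0   0   0   0   0   0   0   0   0   0   0
  1   0   0   0   0   2   2   2   2   2   2   2   2   2   2
  2   0   0   0   0   2   2   2   2   4   4   4   4   4   4
  3   0  12  12  12  12  14  14  14  14  16  16  16  16  16
  4   0  12  12  12  12  14  14  14  14  16  16  16  22  22
  5   0  12  12  12  12  14  14  24  24  24  24  26  26  26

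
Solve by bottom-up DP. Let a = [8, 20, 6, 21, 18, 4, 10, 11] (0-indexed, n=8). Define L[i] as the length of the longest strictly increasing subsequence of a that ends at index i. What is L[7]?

   i    0    1    2    3    4    5    6    7
a[i]    8   20    6   21   18    4   10   11
L[i]    1    2    1    3    2    1    2    3

3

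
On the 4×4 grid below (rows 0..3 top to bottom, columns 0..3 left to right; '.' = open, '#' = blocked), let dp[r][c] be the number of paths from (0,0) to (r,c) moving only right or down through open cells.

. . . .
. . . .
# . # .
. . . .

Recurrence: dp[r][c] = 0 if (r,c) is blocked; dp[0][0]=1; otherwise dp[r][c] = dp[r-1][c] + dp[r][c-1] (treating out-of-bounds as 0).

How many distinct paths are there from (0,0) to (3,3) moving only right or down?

6

r\c   0   1   2   3
  0   1   1   1   1
  1   1   2   3   4
  2   0   2   0   4
  3   0   2   2   6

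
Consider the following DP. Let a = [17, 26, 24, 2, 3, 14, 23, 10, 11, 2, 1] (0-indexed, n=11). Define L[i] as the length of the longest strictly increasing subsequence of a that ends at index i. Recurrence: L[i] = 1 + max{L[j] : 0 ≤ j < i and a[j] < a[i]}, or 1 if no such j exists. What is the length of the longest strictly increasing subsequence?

   i    0    1    2    3    4    5    6    7    8    9   10
a[i]   17   26   24    2    3   14   23   10   11    2    1
L[i]    1    2    2    1    2    3    4    3    4    1    1

4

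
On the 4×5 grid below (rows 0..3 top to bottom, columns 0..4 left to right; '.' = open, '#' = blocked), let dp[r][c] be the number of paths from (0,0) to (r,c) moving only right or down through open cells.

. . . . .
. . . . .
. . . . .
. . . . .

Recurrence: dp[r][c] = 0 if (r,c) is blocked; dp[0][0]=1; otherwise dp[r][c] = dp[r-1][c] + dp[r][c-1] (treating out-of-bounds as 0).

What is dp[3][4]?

r\c   0   1   2   3   4
  0   1   1   1   1   1
  1   1   2   3   4   5
  2   1   3   6  10  15
  3   1   4  10  20  35

35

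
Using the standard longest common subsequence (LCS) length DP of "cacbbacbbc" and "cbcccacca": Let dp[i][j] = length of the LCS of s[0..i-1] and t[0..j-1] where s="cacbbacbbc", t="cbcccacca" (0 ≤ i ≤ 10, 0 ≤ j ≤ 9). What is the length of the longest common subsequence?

5

   ''  c  b  c  c  c  a  c  c  a
''  0  0  0  0  0  0  0  0  0  0
 c  0  1  1  1  1  1  1  1  1  1
 a  0  1  1  1  1  1  2  2  2  2
 c  0  1  1  2  2  2  2  3  3  3
 b  0  1  2  2  2  2  2  3  3  3
 b  0  1  2  2  2  2  2  3  3  3
 a  0  1  2  2  2  2  3  3  3  4
 c  0  1  2  3  3  3  3  4  4  4
 b  0  1  2  3  3  3  3  4  4  4
 b  0  1  2  3  3  3  3  4  4  4
 c  0  1  2  3  4  4  4  4  5  5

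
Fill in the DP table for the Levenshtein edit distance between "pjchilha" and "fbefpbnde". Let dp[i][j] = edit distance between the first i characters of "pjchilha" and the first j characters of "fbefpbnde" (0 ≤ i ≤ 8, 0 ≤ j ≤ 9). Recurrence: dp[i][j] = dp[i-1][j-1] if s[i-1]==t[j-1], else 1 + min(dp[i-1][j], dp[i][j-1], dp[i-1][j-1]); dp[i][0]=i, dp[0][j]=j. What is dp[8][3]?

8

   ''  f  b  e  f  p  b  n  d  e
''  0  1  2  3  4  5  6  7  8  9
 p  1  1  2  3  4  4  5  6  7  8
 j  2  2  2  3  4  5  5  6  7  8
 c  3  3  3  3  4  5  6  6  7  8
 h  4  4  4  4  4  5  6  7  7  8
 i  5  5  5  5  5  5  6  7  8  8
 l  6  6  6  6  6  6  6  7  8  9
 h  7  7  7  7  7  7  7  7  8  9
 a  8  8  8  8  8  8  8  8  8  9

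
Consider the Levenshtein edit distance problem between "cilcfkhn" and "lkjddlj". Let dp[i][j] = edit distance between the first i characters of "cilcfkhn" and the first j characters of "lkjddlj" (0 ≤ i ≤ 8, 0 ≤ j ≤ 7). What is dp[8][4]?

   ''  l  k  j  d  d  l  j
''  0  1  2  3  4  5  6  7
 c  1  1  2  3  4  5  6  7
 i  2  2  2  3  4  5  6  7
 l  3  2  3  3  4  5  5  6
 c  4  3  3  4  4  5  6  6
 f  5  4  4  4  5  5  6  7
 k  6  5  4  5  5  6  6  7
 h  7  6  5  5  6  6  7  7
 n  8  7  6  6  6  7  7  8

6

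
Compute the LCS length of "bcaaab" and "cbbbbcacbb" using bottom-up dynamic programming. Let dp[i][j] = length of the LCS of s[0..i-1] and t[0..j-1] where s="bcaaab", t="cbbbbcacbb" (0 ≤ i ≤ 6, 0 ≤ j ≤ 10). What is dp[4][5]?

1

   ''  c  b  b  b  b  c  a  c  b  b
''  0  0  0  0  0  0  0  0  0  0  0
 b  0  0  1  1  1  1  1  1  1  1  1
 c  0  1  1  1  1  1  2  2  2  2  2
 a  0  1  1  1  1  1  2  3  3  3  3
 a  0  1  1  1  1  1  2  3  3  3  3
 a  0  1  1  1  1  1  2  3  3  3  3
 b  0  1  2  2  2  2  2  3  3  4  4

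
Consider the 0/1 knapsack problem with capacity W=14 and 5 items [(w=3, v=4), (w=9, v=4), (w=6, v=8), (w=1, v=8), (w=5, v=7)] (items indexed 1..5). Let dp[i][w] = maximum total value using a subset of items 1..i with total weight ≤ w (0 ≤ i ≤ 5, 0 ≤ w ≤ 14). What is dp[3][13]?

i\w   0   1   2   3   4   5   6   7   8   9  10  11  12  13  14
  0   0   0   0   0   0   0   0   0   0   0   0   0   0   0   0
  1   0   0   0   4   4   4   4   4   4   4   4   4   4   4   4
  2   0   0   0   4   4   4   4   4   4   4   4   4   8   8   8
  3   0   0   0   4   4   4   8   8   8  12  12  12  12  12  12
  4   0   8   8   8  12  12  12  16  16  16  20  20  20  20  20
  5   0   8   8   8  12  12  15  16  16  19  20  20  23  23  23

12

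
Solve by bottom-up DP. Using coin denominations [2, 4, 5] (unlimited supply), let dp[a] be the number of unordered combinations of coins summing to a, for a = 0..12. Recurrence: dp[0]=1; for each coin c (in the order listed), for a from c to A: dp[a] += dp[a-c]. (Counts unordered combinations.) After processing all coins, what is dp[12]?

after  coin     0     1     2     3     4     5     6     7     8     9    10    11    12
          2     1     0     1     0     1     0     1     0     1     0     1     0     1
          4     1     0     1     0     2     0     2     0     3     0     3     0     4
          5     1     0     1     0     2     1     2     1     3     2     4     2     5

5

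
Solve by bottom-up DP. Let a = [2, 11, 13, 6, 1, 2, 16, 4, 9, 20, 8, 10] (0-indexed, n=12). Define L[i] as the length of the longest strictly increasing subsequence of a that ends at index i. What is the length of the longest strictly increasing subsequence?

   i    0    1    2    3    4    5    6    7    8    9   10   11
a[i]    2   11   13    6    1    2   16    4    9   20    8   10
L[i]    1    2    3    2    1    2    4    3    4    5    4    5

5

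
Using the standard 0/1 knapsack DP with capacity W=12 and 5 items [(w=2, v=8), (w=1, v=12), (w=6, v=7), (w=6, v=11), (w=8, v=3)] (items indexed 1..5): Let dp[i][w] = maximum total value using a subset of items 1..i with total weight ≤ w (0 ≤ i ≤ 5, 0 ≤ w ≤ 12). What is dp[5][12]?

31

i\w   0   1   2   3   4   5   6   7   8   9  10  11  12
  0   0   0   0   0   0   0   0   0   0   0   0   0   0
  1   0   0   8   8   8   8   8   8   8   8   8   8   8
  2   0  12  12  20  20  20  20  20  20  20  20  20  20
  3   0  12  12  20  20  20  20  20  20  27  27  27  27
  4   0  12  12  20  20  20  20  23  23  31  31  31  31
  5   0  12  12  20  20  20  20  23  23  31  31  31  31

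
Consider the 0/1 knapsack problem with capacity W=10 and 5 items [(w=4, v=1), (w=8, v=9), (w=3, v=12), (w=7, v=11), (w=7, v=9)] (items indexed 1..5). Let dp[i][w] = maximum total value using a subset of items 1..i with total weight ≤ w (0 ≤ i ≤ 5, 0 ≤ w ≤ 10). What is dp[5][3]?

i\w   0   1   2   3   4   5   6   7   8   9  10
  0   0   0   0   0   0   0   0   0   0   0   0
  1   0   0   0   0   1   1   1   1   1   1   1
  2   0   0   0   0   1   1   1   1   9   9   9
  3   0   0   0  12  12  12  12  13  13  13  13
  4   0   0   0  12  12  12  12  13  13  13  23
  5   0   0   0  12  12  12  12  13  13  13  23

12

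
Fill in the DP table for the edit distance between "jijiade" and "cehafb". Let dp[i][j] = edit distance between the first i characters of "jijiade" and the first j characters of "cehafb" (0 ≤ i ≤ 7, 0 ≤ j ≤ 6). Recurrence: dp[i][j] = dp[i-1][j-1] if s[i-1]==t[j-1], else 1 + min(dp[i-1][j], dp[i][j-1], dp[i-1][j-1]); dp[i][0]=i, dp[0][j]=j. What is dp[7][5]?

   ''  c  e  h  a  f  b
''  0  1  2  3  4  5  6
 j  1  1  2  3  4  5  6
 i  2  2  2  3  4  5  6
 j  3  3  3  3  4  5  6
 i  4  4  4  4  4  5  6
 a  5  5  5  5  4  5  6
 d  6  6  6  6  5  5  6
 e  7  7  6  7  6  6  6

6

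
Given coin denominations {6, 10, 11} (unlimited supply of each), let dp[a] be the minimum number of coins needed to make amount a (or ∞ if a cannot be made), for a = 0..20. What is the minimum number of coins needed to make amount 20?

2

 a  0  1  2  3  4  5  6  7  8  9 10 11 12 13 14 15 16 17 18 19 20
dp  0  -  -  -  -  -  1  -  -  -  1  1  2  -  -  -  2  2  3  -  2
(- denotes ∞ / unreachable)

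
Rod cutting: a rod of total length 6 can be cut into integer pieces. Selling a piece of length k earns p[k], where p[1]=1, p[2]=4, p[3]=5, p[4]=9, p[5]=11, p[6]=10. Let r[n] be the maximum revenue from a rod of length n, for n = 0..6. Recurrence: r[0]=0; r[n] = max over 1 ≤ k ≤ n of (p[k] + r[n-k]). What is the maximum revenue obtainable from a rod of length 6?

   n    0    1    2    3    4    5    6
r[n]    0    1    4    5    9   11   13

13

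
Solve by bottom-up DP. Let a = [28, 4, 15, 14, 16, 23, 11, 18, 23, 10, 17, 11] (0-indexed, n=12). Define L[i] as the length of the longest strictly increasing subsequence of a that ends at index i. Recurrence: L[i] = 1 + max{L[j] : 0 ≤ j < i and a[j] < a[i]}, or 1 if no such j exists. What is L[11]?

   i    0    1    2    3    4    5    6    7    8    9   10   11
a[i]   28    4   15   14   16   23   11   18   23   10   17   11
L[i]    1    1    2    2    3    4    2    4    5    2    4    3

3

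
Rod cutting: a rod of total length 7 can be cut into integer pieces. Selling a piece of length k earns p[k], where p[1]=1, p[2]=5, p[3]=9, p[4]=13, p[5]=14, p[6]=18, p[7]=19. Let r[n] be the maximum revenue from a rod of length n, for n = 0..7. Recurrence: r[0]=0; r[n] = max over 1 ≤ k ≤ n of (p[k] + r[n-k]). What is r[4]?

13

   n    0    1    2    3    4    5    6    7
r[n]    0    1    5    9   13   14   18   22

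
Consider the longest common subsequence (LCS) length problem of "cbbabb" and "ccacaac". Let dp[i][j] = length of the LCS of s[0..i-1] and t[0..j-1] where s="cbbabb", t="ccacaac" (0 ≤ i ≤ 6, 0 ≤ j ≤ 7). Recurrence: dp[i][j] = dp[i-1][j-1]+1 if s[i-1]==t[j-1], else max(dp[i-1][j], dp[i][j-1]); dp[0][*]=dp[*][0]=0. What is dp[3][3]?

   ''  c  c  a  c  a  a  c
''  0  0  0  0  0  0  0  0
 c  0  1  1  1  1  1  1  1
 b  0  1  1  1  1  1  1  1
 b  0  1  1  1  1  1  1  1
 a  0  1  1  2  2  2  2  2
 b  0  1  1  2  2  2  2  2
 b  0  1  1  2  2  2  2  2

1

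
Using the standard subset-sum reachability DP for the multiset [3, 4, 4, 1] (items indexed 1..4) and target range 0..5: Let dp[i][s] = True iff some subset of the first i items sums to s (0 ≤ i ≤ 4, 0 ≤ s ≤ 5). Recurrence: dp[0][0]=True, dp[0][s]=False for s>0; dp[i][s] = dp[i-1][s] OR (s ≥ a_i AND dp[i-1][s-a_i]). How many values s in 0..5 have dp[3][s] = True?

i\s   0   1   2   3   4   5
  0   T   F   F   F   F   F
  1   T   F   F   T   F   F
  2   T   F   F   T   T   F
  3   T   F   F   T   T   F
  4   T   T   F   T   T   T

3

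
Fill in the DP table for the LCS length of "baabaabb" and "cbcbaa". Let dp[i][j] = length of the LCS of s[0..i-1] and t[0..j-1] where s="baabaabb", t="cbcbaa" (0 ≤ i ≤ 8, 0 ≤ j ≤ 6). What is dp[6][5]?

3

   ''  c  b  c  b  a  a
''  0  0  0  0  0  0  0
 b  0  0  1  1  1  1  1
 a  0  0  1  1  1  2  2
 a  0  0  1  1  1  2  3
 b  0  0  1  1  2  2  3
 a  0  0  1  1  2  3  3
 a  0  0  1  1  2  3  4
 b  0  0  1  1  2  3  4
 b  0  0  1  1  2  3  4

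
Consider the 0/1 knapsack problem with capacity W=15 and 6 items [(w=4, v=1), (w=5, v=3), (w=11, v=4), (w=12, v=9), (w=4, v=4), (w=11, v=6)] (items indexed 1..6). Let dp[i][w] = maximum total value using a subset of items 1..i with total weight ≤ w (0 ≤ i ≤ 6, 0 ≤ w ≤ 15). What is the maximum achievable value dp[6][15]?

10

i\w   0   1   2   3   4   5   6   7   8   9  10  11  12  13  14  15
  0   0   0   0   0   0   0   0   0   0   0   0   0   0   0   0   0
  1   0   0   0   0   1   1   1   1   1   1   1   1   1   1   1   1
  2   0   0   0   0   1   3   3   3   3   4   4   4   4   4   4   4
  3   0   0   0   0   1   3   3   3   3   4   4   4   4   4   4   5
  4   0   0   0   0   1   3   3   3   3   4   4   4   9   9   9   9
  5   0   0   0   0   4   4   4   4   5   7   7   7   9   9   9   9
  6   0   0   0   0   4   4   4   4   5   7   7   7   9   9   9  10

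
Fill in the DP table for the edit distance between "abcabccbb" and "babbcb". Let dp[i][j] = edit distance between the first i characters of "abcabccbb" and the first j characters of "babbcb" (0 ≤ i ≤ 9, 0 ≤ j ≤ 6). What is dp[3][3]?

   ''  b  a  b  b  c  b
''  0  1  2  3  4  5  6
 a  1  1  1  2  3  4  5
 b  2  1  2  1  2  3  4
 c  3  2  2  2  2  2  3
 a  4  3  2  3  3  3  3
 b  5  4  3  2  3  4  3
 c  6  5  4  3  3  3  4
 c  7  6  5  4  4  3  4
 b  8  7  6  5  4  4  3
 b  9  8  7  6  5  5  4

2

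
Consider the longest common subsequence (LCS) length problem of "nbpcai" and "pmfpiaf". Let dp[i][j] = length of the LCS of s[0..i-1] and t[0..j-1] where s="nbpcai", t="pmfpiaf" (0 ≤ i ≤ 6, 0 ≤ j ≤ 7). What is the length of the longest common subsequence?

2

   ''  p  m  f  p  i  a  f
''  0  0  0  0  0  0  0  0
 n  0  0  0  0  0  0  0  0
 b  0  0  0  0  0  0  0  0
 p  0  1  1  1  1  1  1  1
 c  0  1  1  1  1  1  1  1
 a  0  1  1  1  1  1  2  2
 i  0  1  1  1  1  2  2  2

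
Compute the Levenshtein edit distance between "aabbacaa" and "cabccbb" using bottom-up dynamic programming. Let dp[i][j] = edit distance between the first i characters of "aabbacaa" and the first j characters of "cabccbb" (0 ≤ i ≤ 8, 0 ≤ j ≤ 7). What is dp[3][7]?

   ''  c  a  b  c  c  b  b
''  0  1  2  3  4  5  6  7
 a  1  1  1  2  3  4  5  6
 a  2  2  1  2  3  4  5  6
 b  3  3  2  1  2  3  4  5
 b  4  4  3  2  2  3  3  4
 a  5  5  4  3  3  3  4  4
 c  6  5  5  4  3  3  4  5
 a  7  6  5  5  4  4  4  5
 a  8  7  6  6  5  5  5  5

5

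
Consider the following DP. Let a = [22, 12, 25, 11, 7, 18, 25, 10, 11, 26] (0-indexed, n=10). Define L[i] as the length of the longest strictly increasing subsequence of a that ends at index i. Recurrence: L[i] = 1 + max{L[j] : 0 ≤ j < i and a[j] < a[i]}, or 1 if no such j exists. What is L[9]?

   i    0    1    2    3    4    5    6    7    8    9
a[i]   22   12   25   11    7   18   25   10   11   26
L[i]    1    1    2    1    1    2    3    2    3    4

4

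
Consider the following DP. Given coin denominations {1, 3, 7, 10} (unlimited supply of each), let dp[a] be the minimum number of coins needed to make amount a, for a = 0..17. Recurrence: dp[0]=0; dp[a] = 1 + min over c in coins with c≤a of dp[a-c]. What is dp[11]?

 a  0  1  2  3  4  5  6  7  8  9 10 11 12 13 14 15 16 17
dp  0  1  2  1  2  3  2  1  2  3  1  2  3  2  2  3  3  2

2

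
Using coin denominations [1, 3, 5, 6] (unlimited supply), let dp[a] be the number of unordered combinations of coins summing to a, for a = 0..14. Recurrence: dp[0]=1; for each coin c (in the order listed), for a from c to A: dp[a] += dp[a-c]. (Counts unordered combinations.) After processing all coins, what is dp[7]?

5

after  coin     0     1     2     3     4     5     6     7     8     9    10    11    12    13    14
          1     1     1     1     1     1     1     1     1     1     1     1     1     1     1     1
          3     1     1     1     2     2     2     3     3     3     4     4     4     5     5     5
          5     1     1     1     2     2     3     4     4     5     6     7     8     9    10    11
          6     1     1     1     2     2     3     5     5     6     8     9    11    14    15    17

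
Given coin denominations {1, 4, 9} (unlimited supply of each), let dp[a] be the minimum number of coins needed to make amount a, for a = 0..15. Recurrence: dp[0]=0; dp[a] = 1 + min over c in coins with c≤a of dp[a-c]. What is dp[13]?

 a  0  1  2  3  4  5  6  7  8  9 10 11 12 13 14 15
dp  0  1  2  3  1  2  3  4  2  1  2  3  3  2  3  4

2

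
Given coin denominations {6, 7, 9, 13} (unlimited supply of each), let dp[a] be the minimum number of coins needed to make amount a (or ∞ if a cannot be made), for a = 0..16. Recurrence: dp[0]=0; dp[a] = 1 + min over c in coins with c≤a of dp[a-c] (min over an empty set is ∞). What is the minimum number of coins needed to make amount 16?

2

 a  0  1  2  3  4  5  6  7  8  9 10 11 12 13 14 15 16
dp  0  -  -  -  -  -  1  1  -  1  -  -  2  1  2  2  2
(- denotes ∞ / unreachable)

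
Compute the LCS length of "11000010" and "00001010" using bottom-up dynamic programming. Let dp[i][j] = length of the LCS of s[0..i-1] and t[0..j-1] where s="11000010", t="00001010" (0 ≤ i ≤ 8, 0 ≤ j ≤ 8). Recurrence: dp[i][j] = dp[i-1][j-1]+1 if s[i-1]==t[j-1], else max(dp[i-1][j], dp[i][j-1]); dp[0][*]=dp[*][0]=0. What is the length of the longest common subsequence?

   ''  0  0  0  0  1  0  1  0
''  0  0  0  0  0  0  0  0  0
 1  0  0  0  0  0  1  1  1  1
 1  0  0  0  0  0  1  1  2  2
 0  0  1  1  1  1  1  2  2  3
 0  0  1  2  2  2  2  2  2  3
 0  0  1  2  3  3  3  3  3  3
 0  0  1  2  3  4  4  4  4  4
 1  0  1  2  3  4  5  5  5  5
 0  0  1  2  3  4  5  6  6  6

6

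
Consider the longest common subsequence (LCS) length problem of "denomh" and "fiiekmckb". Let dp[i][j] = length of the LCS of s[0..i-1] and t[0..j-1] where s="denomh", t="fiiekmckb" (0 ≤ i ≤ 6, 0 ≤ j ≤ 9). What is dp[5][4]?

1

   ''  f  i  i  e  k  m  c  k  b
''  0  0  0  0  0  0  0  0  0  0
 d  0  0  0  0  0  0  0  0  0  0
 e  0  0  0  0  1  1  1  1  1  1
 n  0  0  0  0  1  1  1  1  1  1
 o  0  0  0  0  1  1  1  1  1  1
 m  0  0  0  0  1  1  2  2  2  2
 h  0  0  0  0  1  1  2  2  2  2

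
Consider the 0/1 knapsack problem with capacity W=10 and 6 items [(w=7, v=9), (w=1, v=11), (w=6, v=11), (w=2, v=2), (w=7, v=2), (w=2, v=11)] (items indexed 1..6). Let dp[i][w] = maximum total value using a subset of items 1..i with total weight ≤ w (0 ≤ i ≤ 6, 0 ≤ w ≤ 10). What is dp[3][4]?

11

i\w   0   1   2   3   4   5   6   7   8   9  10
  0   0   0   0   0   0   0   0   0   0   0   0
  1   0   0   0   0   0   0   0   9   9   9   9
  2   0  11  11  11  11  11  11  11  20  20  20
  3   0  11  11  11  11  11  11  22  22  22  22
  4   0  11  11  13  13  13  13  22  22  24  24
  5   0  11  11  13  13  13  13  22  22  24  24
  6   0  11  11  22  22  24  24  24  24  33  33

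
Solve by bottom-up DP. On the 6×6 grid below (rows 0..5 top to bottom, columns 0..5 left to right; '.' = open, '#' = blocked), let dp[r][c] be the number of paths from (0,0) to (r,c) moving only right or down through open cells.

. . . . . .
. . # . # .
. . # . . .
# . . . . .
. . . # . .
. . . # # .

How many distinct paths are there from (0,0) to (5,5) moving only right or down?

12

r\c   0   1   2   3   4   5
  0   1   1   1   1   1   1
  1   1   2   0   1   0   1
  2   1   3   0   1   1   2
  3   0   3   3   4   5   7
  4   0   3   6   0   5  12
  5   0   3   9   0   0  12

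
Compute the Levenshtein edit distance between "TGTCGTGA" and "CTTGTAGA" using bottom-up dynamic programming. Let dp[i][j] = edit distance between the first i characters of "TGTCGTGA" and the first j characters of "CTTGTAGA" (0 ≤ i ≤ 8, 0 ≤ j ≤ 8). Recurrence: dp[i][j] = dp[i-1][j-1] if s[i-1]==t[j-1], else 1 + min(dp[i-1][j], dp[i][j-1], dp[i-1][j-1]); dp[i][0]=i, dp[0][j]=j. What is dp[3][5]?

   ''  C  T  T  G  T  A  G  A
''  0  1  2  3  4  5  6  7  8
 T  1  1  1  2  3  4  5  6  7
 G  2  2  2  2  2  3  4  5  6
 T  3  3  2  2  3  2  3  4  5
 C  4  3  3  3  3  3  3  4  5
 G  5  4  4  4  3  4  4  3  4
 T  6  5  4  4  4  3  4  4  4
 G  7  6  5  5  4  4  4  4  5
 A  8  7  6  6  5  5  4  5  4

2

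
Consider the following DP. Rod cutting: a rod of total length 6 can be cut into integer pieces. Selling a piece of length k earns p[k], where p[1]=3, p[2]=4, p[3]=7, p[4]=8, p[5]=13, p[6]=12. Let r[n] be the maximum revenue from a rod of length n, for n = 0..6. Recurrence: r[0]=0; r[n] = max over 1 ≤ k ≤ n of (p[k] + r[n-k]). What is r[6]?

18

   n    0    1    2    3    4    5    6
r[n]    0    3    6    9   12   15   18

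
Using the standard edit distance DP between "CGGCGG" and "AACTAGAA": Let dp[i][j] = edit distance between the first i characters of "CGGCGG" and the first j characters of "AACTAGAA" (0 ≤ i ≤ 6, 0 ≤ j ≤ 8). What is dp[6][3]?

   ''  A  A  C  T  A  G  A  A
''  0  1  2  3  4  5  6  7  8
 C  1  1  2  2  3  4  5  6  7
 G  2  2  2  3  3  4  4  5  6
 G  3  3  3  3  4  4  4  5  6
 C  4  4  4  3  4  5  5  5  6
 G  5  5  5  4  4  5  5  6  6
 G  6  6  6  5  5  5  5  6  7

5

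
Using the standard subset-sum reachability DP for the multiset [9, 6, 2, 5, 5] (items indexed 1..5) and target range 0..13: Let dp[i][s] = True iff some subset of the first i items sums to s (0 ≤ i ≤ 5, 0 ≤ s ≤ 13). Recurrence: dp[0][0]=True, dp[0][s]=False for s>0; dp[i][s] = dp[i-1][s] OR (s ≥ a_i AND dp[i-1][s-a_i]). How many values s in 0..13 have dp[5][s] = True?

11

i\s   0   1   2   3   4   5   6   7   8   9  10  11  12  13
  0   T   F   F   F   F   F   F   F   F   F   F   F   F   F
  1   T   F   F   F   F   F   F   F   F   T   F   F   F   F
  2   T   F   F   F   F   F   T   F   F   T   F   F   F   F
  3   T   F   T   F   F   F   T   F   T   T   F   T   F   F
  4   T   F   T   F   F   T   T   T   T   T   F   T   F   T
  5   T   F   T   F   F   T   T   T   T   T   T   T   T   T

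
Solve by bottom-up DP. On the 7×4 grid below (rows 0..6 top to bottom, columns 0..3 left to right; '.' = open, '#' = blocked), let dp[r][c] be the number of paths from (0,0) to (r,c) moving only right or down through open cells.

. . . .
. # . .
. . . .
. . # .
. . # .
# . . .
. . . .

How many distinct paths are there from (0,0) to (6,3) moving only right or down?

r\c   0   1   2   3
  0   1   1   1   1
  1   1   0   1   2
  2   1   1   2   4
  3   1   2   0   4
  4   1   3   0   4
  5   0   3   3   7
  6   0   3   6  13

13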